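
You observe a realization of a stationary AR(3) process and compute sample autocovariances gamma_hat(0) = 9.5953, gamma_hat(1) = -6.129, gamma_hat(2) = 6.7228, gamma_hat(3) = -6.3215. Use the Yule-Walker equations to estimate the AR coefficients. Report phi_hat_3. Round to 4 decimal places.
\hat\phi_{3} = -0.2610

The Yule-Walker equations for an AR(p) process read, in matrix form,
  Gamma_p phi = r_p,   with   (Gamma_p)_{ij} = gamma(|i - j|),
                       (r_p)_i = gamma(i),   i,j = 1..p.
Substitute the sample gammas (Toeplitz matrix and right-hand side of size 3):
  Gamma_p = [[9.5953, -6.129, 6.7228], [-6.129, 9.5953, -6.129], [6.7228, -6.129, 9.5953]]
  r_p     = [-6.129, 6.7228, -6.3215]
Written out (R1..R3):
  (R1) 9.5953 phi_1 - 6.129 phi_2 + 6.7228 phi_3 = -6.129
  (R2) -6.129 phi_1 + 9.5953 phi_2 - 6.129 phi_3 = 6.7228
  (R3) 6.7228 phi_1 - 6.129 phi_2 + 9.5953 phi_3 = -6.3215
Gaussian elimination:
  R2 <- R2 - (-6.129/9.5953) R1 = R2 - (-0.63875) R1:  5.6804 phi_2 - 1.83481 phi_3 = 2.8079
  R3 <- R3 - (6.7228/9.5953) R1 = R3 - (0.700635) R1:  -1.83481 phi_2 + 4.885073 phi_3 = -2.02731
  R3 <- R3 - (-1.83481/5.6804) R2 = R3 - (-0.323007) R2:  4.292416 phi_3 = -1.120338
Back-substitution:
  phi_hat_3 = -1.120338 / 4.292416 = -0.261004
  phi_hat_2 = (2.8079 - (-1.83481)(-0.261004)) / 5.6804 = 0.410008
  phi_hat_1 = (-6.129 - (-6.129)(0.410008) - (6.7228)(-0.261004)) / 9.5953 = -0.193989
So phi_hat = [-0.1940, 0.4100, -0.2610].
Therefore phi_hat_3 = -0.2610.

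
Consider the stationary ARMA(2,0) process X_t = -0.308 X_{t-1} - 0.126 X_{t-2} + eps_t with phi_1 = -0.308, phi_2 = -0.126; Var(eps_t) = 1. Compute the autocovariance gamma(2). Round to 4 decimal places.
\gamma(2) = -0.0459

Multiply the model equation by X_{t-k} and take expectations. With theta_0 = psi_0 = 1 and psi_j the MA(infinity) weights, this gives
  gamma(k) - sum_i phi_i gamma(k-i) = c_k,
  c_k = sigma^2 * sum_{j=k..q} theta_j psi_{j-k}   (c_k = 0 for k > q),
using gamma(-m) = gamma(m).
Pure AR (q = 0): c_0 = sigma^2 = 1, c_k = 0 for k >= 1.
Equations for k = 0, 1, 2 (AR order 2, c_2 = 0):
  (E0) gamma(0) = phi_1 gamma(1) + phi_2 gamma(2) + c_0
  (E1) gamma(1) = phi_1 gamma(0) + phi_2 gamma(1) + c_1
  (E2) gamma(2) = phi_1 gamma(1) + phi_2 gamma(0)
From (E1): gamma(1) = A gamma(0) + B with
  A = phi_1 / (1 - phi_2) = -0.308 / 1.126 = -0.273535,   B = c_1 / (1 - phi_2) = 0 / 1.126 = 0.
Insert (E2) into (E0): gamma(0) (1 - phi_2^2) = phi_1 (1 + phi_2) gamma(1) + c_0.
  phi_1 (1 + phi_2) = (-0.308)(0.874) = -0.269192,   1 - phi_2^2 = 0.984124.
Replace gamma(1) by A gamma(0) + B and collect gamma(0):
  gamma(0) [0.984124 - (-0.269192)(-0.273535)] = c_0 = 1
  gamma(0) * 0.910491 = 1
  gamma(0) = 1 / 0.910491 = 1.098309.
  gamma(1) = A gamma(0) = (-0.273535)(1.098309) = -0.300426.
  gamma(2) = phi_1 gamma(1) + phi_2 gamma(0) = (-0.308)(-0.300426) + (-0.126)(1.098309) = -0.045856.
Therefore gamma(2) = -0.0459 (to 4 decimal places).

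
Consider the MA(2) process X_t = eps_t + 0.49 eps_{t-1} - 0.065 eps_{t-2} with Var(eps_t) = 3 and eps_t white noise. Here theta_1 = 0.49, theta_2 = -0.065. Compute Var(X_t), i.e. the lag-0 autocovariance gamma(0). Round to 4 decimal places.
\gamma(0) = 3.7330

For an MA(q) process X_t = eps_t + sum_i theta_i eps_{t-i} with
Var(eps_t) = sigma^2, the variance is
  gamma(0) = sigma^2 * (1 + sum_i theta_i^2).
  sum_i theta_i^2 = (0.49)^2 + (-0.065)^2 = 0.2401 + 0.004225 = 0.244325.
  gamma(0) = 3 * (1 + 0.244325) = 3 * 1.244325 = 3.732975, which rounds to 3.7330.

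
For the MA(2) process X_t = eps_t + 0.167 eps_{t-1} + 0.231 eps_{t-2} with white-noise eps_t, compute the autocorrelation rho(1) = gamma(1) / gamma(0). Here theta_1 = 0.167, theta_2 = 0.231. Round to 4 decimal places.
\rho(1) = 0.1901

For an MA(q) process with theta_0 = 1, the autocovariance is
  gamma(k) = sigma^2 * sum_{i=0..q-k} theta_i * theta_{i+k},
and rho(k) = gamma(k) / gamma(0). Sigma^2 cancels.
  numerator   = (1)*(0.167) + (0.167)*(0.231) = 0.205577.
  denominator = (1)^2 + (0.167)^2 + (0.231)^2 = 1.08125.
  rho(1) = 0.205577 / 1.08125 = 0.1901.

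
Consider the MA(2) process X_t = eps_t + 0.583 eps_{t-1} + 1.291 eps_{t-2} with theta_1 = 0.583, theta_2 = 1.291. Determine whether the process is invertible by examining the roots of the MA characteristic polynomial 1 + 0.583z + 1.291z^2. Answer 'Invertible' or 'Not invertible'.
\text{Not invertible}

The MA(q) characteristic polynomial is P(z) = 1 + 0.583z + 1.291z^2.
Invertibility requires all roots to lie outside the unit circle, i.e. |z| > 1 for every root.
Set 1 + (0.583) z + (1.291) z^2 = 0, i.e. a z^2 + b z + c = 0 with a = 1.291, b = 0.583, c = 1.
Discriminant D = b^2 - 4ac = (0.583)^2 - 4*(1.291)*1 = 0.339889 - (5.164) = -4.824111.
D < 0, so the roots are the complex-conjugate pair z = (-b +/- i sqrt(-D)) / (2a) = -0.2258 +/- 0.8507i.
For a conjugate pair |z|^2 = z * conj(z) = (product of roots) = c/a = 1/(1.291) = 0.774593, so |z| = sqrt(0.774593) = 0.8801 for both roots.
Moduli of all roots: 0.8801, 0.8801.
All moduli strictly greater than 1? No.
Verdict: Not invertible.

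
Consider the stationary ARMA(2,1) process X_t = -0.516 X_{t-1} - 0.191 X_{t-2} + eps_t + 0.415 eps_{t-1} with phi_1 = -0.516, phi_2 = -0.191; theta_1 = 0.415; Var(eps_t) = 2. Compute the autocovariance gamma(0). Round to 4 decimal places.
\gamma(0) = 2.0766

Multiply the model equation by X_{t-k} and take expectations. With theta_0 = psi_0 = 1 and psi_j the MA(infinity) weights, this gives
  gamma(k) - sum_i phi_i gamma(k-i) = c_k,
  c_k = sigma^2 * sum_{j=k..q} theta_j psi_{j-k}   (c_k = 0 for k > q),
using gamma(-m) = gamma(m).
psi-weights needed (psi_j = theta_j + sum_i phi_i psi_{j-i}):
  psi_1 = theta_1 + phi_1 = 0.415 + (-0.516) = -0.101
Right-hand sides:
  c_0 = sigma^2 (1 + theta_1 psi_1) = 2 * (1 + (0.415)(-0.101)) = 2 * 0.958085 = 1.91617
  c_1 = sigma^2 theta_1 = 2 * (0.415) = 0.83
  c_2 = 0
Equations for k = 0, 1, 2 (AR order 2, c_2 = 0):
  (E0) gamma(0) = phi_1 gamma(1) + phi_2 gamma(2) + c_0
  (E1) gamma(1) = phi_1 gamma(0) + phi_2 gamma(1) + c_1
  (E2) gamma(2) = phi_1 gamma(1) + phi_2 gamma(0)
From (E1): gamma(1) = A gamma(0) + B with
  A = phi_1 / (1 - phi_2) = -0.516 / 1.191 = -0.433249,   B = c_1 / (1 - phi_2) = 0.83 / 1.191 = 0.696893.
Insert (E2) into (E0): gamma(0) (1 - phi_2^2) = phi_1 (1 + phi_2) gamma(1) + c_0.
  phi_1 (1 + phi_2) = (-0.516)(0.809) = -0.417444,   1 - phi_2^2 = 0.963519.
Replace gamma(1) by A gamma(0) + B and collect gamma(0):
  gamma(0) [0.963519 - (-0.417444)(-0.433249)] = (-0.417444)(0.696893) + 1.91617
  gamma(0) * 0.782662 = 1.625256
  gamma(0) = 1.625256 / 0.782662 = 2.076576.
Therefore gamma(0) = 2.0766 (to 4 decimal places).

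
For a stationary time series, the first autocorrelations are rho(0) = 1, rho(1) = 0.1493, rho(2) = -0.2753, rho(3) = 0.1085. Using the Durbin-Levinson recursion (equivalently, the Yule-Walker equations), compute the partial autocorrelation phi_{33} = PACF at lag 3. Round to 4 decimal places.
\phi_{33} = 0.2340

The PACF at lag k is phi_{kk}, the last component of the solution
to the Yule-Walker system G_k phi = r_k where
  (G_k)_{ij} = rho(|i - j|), (r_k)_i = rho(i), i,j = 1..k.
Equivalently, Durbin-Levinson gives phi_{kk} iteratively:
  phi_{11} = rho(1)
  phi_{kk} = [rho(k) - sum_{j=1..k-1} phi_{k-1,j} rho(k-j)]
            / [1 - sum_{j=1..k-1} phi_{k-1,j} rho(j)],
  phi_{k,j} = phi_{k-1,j} - phi_{kk} phi_{k-1,k-j},  j = 1..k-1.
Step k = 1:
  phi_11 = rho(1) = 0.1493.
Step k = 2:
  phi_22 = [rho(2) - phi_11 rho(1)] / [1 - phi_11 rho(1)] = [-0.2753 - (0.1493)(0.1493)] / [1 - (0.1493)(0.1493)]
         = -0.29759049 / 0.97770951 = -0.304375.
  Update: phi_21 = phi_11 - phi_22 phi_11 = 0.1493 - (-0.304375)(0.1493) = 0.194743.
Step k = 3:
  phi_33 = [rho(3) - phi_21 rho(2) - phi_22 rho(1)] / [1 - phi_21 rho(1) - phi_22 rho(2)]
    numerator   = 0.1085 - (0.194743)(-0.2753) - (-0.304375)(0.1493) = 0.20755602
    denominator = 1 - (0.194743)(0.1493) - (-0.304375)(-0.2753) = 0.88713036
  phi_33 = 0.20755602 / 0.88713036 = 0.234.
Therefore phi_{33} = 0.2340.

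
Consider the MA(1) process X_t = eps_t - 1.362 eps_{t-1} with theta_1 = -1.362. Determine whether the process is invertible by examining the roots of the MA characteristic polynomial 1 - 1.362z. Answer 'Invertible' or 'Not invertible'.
\text{Not invertible}

The MA(q) characteristic polynomial is P(z) = 1 - 1.362z.
Invertibility requires all roots to lie outside the unit circle, i.e. |z| > 1 for every root.
This is linear in z: 1 + (-1.362) z = 0  =>  z = -1/(-1.362) = 0.734214,  |z| = 0.734214.
Moduli of all roots: 0.7342.
All moduli strictly greater than 1? No.
Verdict: Not invertible.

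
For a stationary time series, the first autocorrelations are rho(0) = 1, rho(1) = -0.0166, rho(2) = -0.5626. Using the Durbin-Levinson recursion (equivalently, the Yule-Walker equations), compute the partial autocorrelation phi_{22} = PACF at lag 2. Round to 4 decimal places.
\phi_{22} = -0.5630

The PACF at lag k is phi_{kk}, the last component of the solution
to the Yule-Walker system G_k phi = r_k where
  (G_k)_{ij} = rho(|i - j|), (r_k)_i = rho(i), i,j = 1..k.
Equivalently, Durbin-Levinson gives phi_{kk} iteratively:
  phi_{11} = rho(1)
  phi_{kk} = [rho(k) - sum_{j=1..k-1} phi_{k-1,j} rho(k-j)]
            / [1 - sum_{j=1..k-1} phi_{k-1,j} rho(j)],
  phi_{k,j} = phi_{k-1,j} - phi_{kk} phi_{k-1,k-j},  j = 1..k-1.
Step k = 1:
  phi_11 = rho(1) = -0.0166.
Step k = 2:
  phi_22 = [rho(2) - phi_11 rho(1)] / [1 - phi_11 rho(1)] = [-0.5626 - (-0.0166)(-0.0166)] / [1 - (-0.0166)(-0.0166)]
         = -0.56287556 / 0.99972444 = -0.563.
Therefore phi_{22} = -0.5630.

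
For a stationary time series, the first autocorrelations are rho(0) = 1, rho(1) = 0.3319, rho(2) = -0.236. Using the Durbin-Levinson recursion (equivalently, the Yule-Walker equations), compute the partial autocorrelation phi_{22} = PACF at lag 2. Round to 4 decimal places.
\phi_{22} = -0.3890

The PACF at lag k is phi_{kk}, the last component of the solution
to the Yule-Walker system G_k phi = r_k where
  (G_k)_{ij} = rho(|i - j|), (r_k)_i = rho(i), i,j = 1..k.
Equivalently, Durbin-Levinson gives phi_{kk} iteratively:
  phi_{11} = rho(1)
  phi_{kk} = [rho(k) - sum_{j=1..k-1} phi_{k-1,j} rho(k-j)]
            / [1 - sum_{j=1..k-1} phi_{k-1,j} rho(j)],
  phi_{k,j} = phi_{k-1,j} - phi_{kk} phi_{k-1,k-j},  j = 1..k-1.
Step k = 1:
  phi_11 = rho(1) = 0.3319.
Step k = 2:
  phi_22 = [rho(2) - phi_11 rho(1)] / [1 - phi_11 rho(1)] = [-0.236 - (0.3319)(0.3319)] / [1 - (0.3319)(0.3319)]
         = -0.34615761 / 0.88984239 = -0.389.
Therefore phi_{22} = -0.3890.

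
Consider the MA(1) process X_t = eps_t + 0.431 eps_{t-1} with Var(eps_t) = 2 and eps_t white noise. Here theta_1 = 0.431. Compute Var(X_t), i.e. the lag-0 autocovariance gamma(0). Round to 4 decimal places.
\gamma(0) = 2.3715

For an MA(q) process X_t = eps_t + sum_i theta_i eps_{t-i} with
Var(eps_t) = sigma^2, the variance is
  gamma(0) = sigma^2 * (1 + sum_i theta_i^2).
  sum_i theta_i^2 = (0.431)^2 = 0.185761.
  gamma(0) = 2 * (1 + 0.185761) = 2 * 1.185761 = 2.371522, which rounds to 2.3715.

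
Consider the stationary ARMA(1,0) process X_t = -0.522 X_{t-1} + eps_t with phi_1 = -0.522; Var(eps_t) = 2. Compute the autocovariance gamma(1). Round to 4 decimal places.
\gamma(1) = -1.4350

Multiply the model equation by X_{t-k} and take expectations. With theta_0 = psi_0 = 1 and psi_j the MA(infinity) weights, this gives
  gamma(k) - sum_i phi_i gamma(k-i) = c_k,
  c_k = sigma^2 * sum_{j=k..q} theta_j psi_{j-k}   (c_k = 0 for k > q),
using gamma(-m) = gamma(m).
Pure AR (q = 0): c_0 = sigma^2 = 2, c_k = 0 for k >= 1.
Equations for k = 0 and k = 1 (AR order 1):
  gamma(0) = phi_1 gamma(1) + c_0
  gamma(1) = phi_1 gamma(0) + c_1
Substituting the second into the first: gamma(0) (1 - phi_1^2) = c_0 + phi_1 c_1, so
  gamma(0) = c_0 / (1 - phi_1^2) = 2 / (1 - (-0.522)^2) = 2 / 0.727516 = 2.74908.
  gamma(1) = phi_1 gamma(0) = (-0.522)(2.74908) = -1.43502.
Therefore gamma(1) = -1.4350 (to 4 decimal places).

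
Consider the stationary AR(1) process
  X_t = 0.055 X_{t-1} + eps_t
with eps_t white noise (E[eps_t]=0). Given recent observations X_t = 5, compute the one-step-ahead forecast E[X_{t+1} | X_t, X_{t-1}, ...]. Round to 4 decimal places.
E[X_{t+1} \mid \mathcal F_t] = 0.2750

For an AR(p) model X_t = c + sum_i phi_i X_{t-i} + eps_t, the
one-step-ahead conditional mean is
  E[X_{t+1} | X_t, ...] = c + sum_i phi_i X_{t+1-i}.
Substitute known values:
  E[X_{t+1} | ...] = (0.055) * (5)
                   = 0.2750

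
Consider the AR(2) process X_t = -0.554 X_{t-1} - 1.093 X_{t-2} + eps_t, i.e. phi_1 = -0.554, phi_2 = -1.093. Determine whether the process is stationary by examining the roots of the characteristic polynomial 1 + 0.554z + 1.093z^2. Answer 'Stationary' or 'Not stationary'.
\text{Not stationary}

The AR(p) characteristic polynomial is P(z) = 1 + 0.554z + 1.093z^2.
Stationarity requires all roots to lie outside the unit circle, i.e. |z| > 1 for every root.
Set 1 + (0.554) z + (1.093) z^2 = 0, i.e. a z^2 + b z + c = 0 with a = 1.093, b = 0.554, c = 1.
Discriminant D = b^2 - 4ac = (0.554)^2 - 4*(1.093)*1 = 0.306916 - (4.372) = -4.065084.
D < 0, so the roots are the complex-conjugate pair z = (-b +/- i sqrt(-D)) / (2a) = -0.2534 +/- 0.9223i.
For a conjugate pair |z|^2 = z * conj(z) = (product of roots) = c/a = 1/(1.093) = 0.914913, so |z| = sqrt(0.914913) = 0.9565 for both roots.
Moduli of all roots: 0.9565, 0.9565.
All moduli strictly greater than 1? No.
Verdict: Not stationary.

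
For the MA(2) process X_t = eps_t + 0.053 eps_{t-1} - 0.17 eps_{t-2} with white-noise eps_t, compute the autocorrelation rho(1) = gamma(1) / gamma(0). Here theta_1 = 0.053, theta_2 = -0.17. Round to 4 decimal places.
\rho(1) = 0.0426

For an MA(q) process with theta_0 = 1, the autocovariance is
  gamma(k) = sigma^2 * sum_{i=0..q-k} theta_i * theta_{i+k},
and rho(k) = gamma(k) / gamma(0). Sigma^2 cancels.
  numerator   = (1)*(0.053) + (0.053)*(-0.17) = 0.04399.
  denominator = (1)^2 + (0.053)^2 + (-0.17)^2 = 1.031709.
  rho(1) = 0.04399 / 1.031709 = 0.0426.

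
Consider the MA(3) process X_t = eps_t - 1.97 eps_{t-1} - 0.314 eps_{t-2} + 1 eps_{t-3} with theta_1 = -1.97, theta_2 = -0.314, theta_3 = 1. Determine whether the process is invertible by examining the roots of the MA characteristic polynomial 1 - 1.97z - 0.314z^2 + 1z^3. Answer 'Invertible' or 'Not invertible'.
\text{Not invertible}

The MA(q) characteristic polynomial is P(z) = 1 - 1.97z - 0.314z^2 + 1z^3.
Invertibility requires all roots to lie outside the unit circle, i.e. |z| > 1 for every root.
Degree 3: look for a simple real root z0 first, then factor out (1 - z/z0) and solve the remaining quadratic.
Testing z0 = 1.25: P(1.25) = 1 + (-1.97)(1.25) + (-0.314)(1.25)^2 + (1)(1.25)^3
  = 1 + (-2.4625) + (-0.490625) + (1.953125) = 0.  So z_0 = 1.25 is a root, |z_0| = 1.25.
Divide out the factor (1 - 0.8 z) = (1 - z/z0) (since 1/z0 = 0.8):
  P(z) = (1 - 0.8 z)(1 + (-1.17) z + (-1.25) z^2)
  [check: z-coef -1.17 - (0.8) = -1.97; z^2-coef -1.25 - (0.8)(-1.17) = -0.314; z^3-coef -(0.8)(-1.25) = 1.]
Remaining roots from the quadratic factor 1 + (-1.17) z + (-1.25) z^2:
  Set 1 + (-1.17) z + (-1.25) z^2 = 0, i.e. a z^2 + b z + c = 0 with a = -1.25, b = -1.17, c = 1.
  Discriminant D = b^2 - 4ac = (-1.17)^2 - 4*(-1.25)*1 = 1.3689 - (-5) = 6.3689.
  D >= 0, so the roots are real: z = (-b +/- sqrt(D)) / (2a) = (1.17 +/- 2.523668) / (-2.5).
    z_1 = (1.17 + 2.523668) / (-2.5) = -1.4775,   |z_1| = 1.4775.
    z_2 = (1.17 - 2.523668) / (-2.5) = 0.5415,   |z_2| = 0.5415.
Moduli of all roots: 1.2500, 1.4775, 0.5415.
All moduli strictly greater than 1? No.
Verdict: Not invertible.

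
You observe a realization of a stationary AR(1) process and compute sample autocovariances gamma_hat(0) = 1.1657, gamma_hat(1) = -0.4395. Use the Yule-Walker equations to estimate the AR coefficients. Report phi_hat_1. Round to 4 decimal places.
\hat\phi_{1} = -0.3770

The Yule-Walker equations for an AR(p) process read, in matrix form,
  Gamma_p phi = r_p,   with   (Gamma_p)_{ij} = gamma(|i - j|),
                       (r_p)_i = gamma(i),   i,j = 1..p.
Substitute the sample gammas (Toeplitz matrix and right-hand side of size 1):
  Gamma_p = [[1.1657]]
  r_p     = [-0.4395]
With p = 1 this is the single equation gamma(0) phi_1 = gamma(1):
  phi_hat_1 = gamma(1) / gamma(0) = -0.4395 / 1.1657 = -0.3770.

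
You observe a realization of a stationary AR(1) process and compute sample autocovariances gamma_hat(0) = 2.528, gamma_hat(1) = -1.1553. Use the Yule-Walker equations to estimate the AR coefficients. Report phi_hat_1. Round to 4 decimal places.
\hat\phi_{1} = -0.4570

The Yule-Walker equations for an AR(p) process read, in matrix form,
  Gamma_p phi = r_p,   with   (Gamma_p)_{ij} = gamma(|i - j|),
                       (r_p)_i = gamma(i),   i,j = 1..p.
Substitute the sample gammas (Toeplitz matrix and right-hand side of size 1):
  Gamma_p = [[2.528]]
  r_p     = [-1.1553]
With p = 1 this is the single equation gamma(0) phi_1 = gamma(1):
  phi_hat_1 = gamma(1) / gamma(0) = -1.1553 / 2.528 = -0.4570.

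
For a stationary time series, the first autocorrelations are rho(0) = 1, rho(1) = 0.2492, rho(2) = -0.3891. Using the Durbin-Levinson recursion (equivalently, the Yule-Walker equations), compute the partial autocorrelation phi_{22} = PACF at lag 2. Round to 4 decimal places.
\phi_{22} = -0.4811

The PACF at lag k is phi_{kk}, the last component of the solution
to the Yule-Walker system G_k phi = r_k where
  (G_k)_{ij} = rho(|i - j|), (r_k)_i = rho(i), i,j = 1..k.
Equivalently, Durbin-Levinson gives phi_{kk} iteratively:
  phi_{11} = rho(1)
  phi_{kk} = [rho(k) - sum_{j=1..k-1} phi_{k-1,j} rho(k-j)]
            / [1 - sum_{j=1..k-1} phi_{k-1,j} rho(j)],
  phi_{k,j} = phi_{k-1,j} - phi_{kk} phi_{k-1,k-j},  j = 1..k-1.
Step k = 1:
  phi_11 = rho(1) = 0.2492.
Step k = 2:
  phi_22 = [rho(2) - phi_11 rho(1)] / [1 - phi_11 rho(1)] = [-0.3891 - (0.2492)(0.2492)] / [1 - (0.2492)(0.2492)]
         = -0.45120064 / 0.93789936 = -0.4811.
Therefore phi_{22} = -0.4811.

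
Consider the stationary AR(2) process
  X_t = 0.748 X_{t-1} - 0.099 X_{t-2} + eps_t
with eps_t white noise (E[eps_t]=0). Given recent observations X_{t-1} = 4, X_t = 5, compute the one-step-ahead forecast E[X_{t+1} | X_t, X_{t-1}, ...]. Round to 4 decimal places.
E[X_{t+1} \mid \mathcal F_t] = 3.3440

For an AR(p) model X_t = c + sum_i phi_i X_{t-i} + eps_t, the
one-step-ahead conditional mean is
  E[X_{t+1} | X_t, ...] = c + sum_i phi_i X_{t+1-i}.
Substitute known values:
  E[X_{t+1} | ...] = (0.748) * (5) + (-0.099) * (4)
                   = 3.3440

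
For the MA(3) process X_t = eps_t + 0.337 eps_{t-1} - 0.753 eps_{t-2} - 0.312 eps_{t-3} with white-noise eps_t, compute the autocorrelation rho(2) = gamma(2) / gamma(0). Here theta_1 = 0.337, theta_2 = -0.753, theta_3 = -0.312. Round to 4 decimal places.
\rho(2) = -0.4827

For an MA(q) process with theta_0 = 1, the autocovariance is
  gamma(k) = sigma^2 * sum_{i=0..q-k} theta_i * theta_{i+k},
and rho(k) = gamma(k) / gamma(0). Sigma^2 cancels.
  numerator   = (1)*(-0.753) + (0.337)*(-0.312) = -0.858144.
  denominator = (1)^2 + (0.337)^2 + (-0.753)^2 + (-0.312)^2 = 1.777922.
  rho(2) = -0.858144 / 1.777922 = -0.4827.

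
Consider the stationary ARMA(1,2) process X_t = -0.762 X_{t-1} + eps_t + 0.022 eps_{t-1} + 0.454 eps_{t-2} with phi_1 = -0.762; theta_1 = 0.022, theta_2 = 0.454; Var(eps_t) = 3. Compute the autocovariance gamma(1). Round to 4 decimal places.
\gamma(1) = -10.1276

Multiply the model equation by X_{t-k} and take expectations. With theta_0 = psi_0 = 1 and psi_j the MA(infinity) weights, this gives
  gamma(k) - sum_i phi_i gamma(k-i) = c_k,
  c_k = sigma^2 * sum_{j=k..q} theta_j psi_{j-k}   (c_k = 0 for k > q),
using gamma(-m) = gamma(m).
psi-weights needed (psi_j = theta_j + sum_i phi_i psi_{j-i}):
  psi_1 = theta_1 + phi_1 = 0.022 + (-0.762) = -0.74
  psi_2 = theta_2 + phi_1 psi_1 = 0.454 + (-0.762)(-0.74) = 1.01788
Right-hand sides:
  c_0 = sigma^2 (1 + theta_1 psi_1 + theta_2 psi_2) = 3 * (1 + (0.022)(-0.74) + (0.454)(1.01788)) = 3 * 1.445838 = 4.337513
  c_1 = sigma^2 (theta_1 + theta_2 psi_1) = 3 * (0.022 + (0.454)(-0.74)) = -0.94188
  c_2 = sigma^2 theta_2 = 3 * (0.454) = 1.362
Equations for k = 0 and k = 1 (AR order 1):
  gamma(0) = phi_1 gamma(1) + c_0
  gamma(1) = phi_1 gamma(0) + c_1
Substituting the second into the first: gamma(0) (1 - phi_1^2) = c_0 + phi_1 c_1, so
  gamma(0) = (c_0 + phi_1 c_1) / (1 - phi_1^2) = (4.337513 + (-0.762)(-0.94188)) / (1 - (-0.762)^2) = 5.055225 / 0.419356 = 12.054734.
  gamma(1) = phi_1 gamma(0) + c_1 = (-0.762)(12.054734) + (-0.94188) = -10.127587.
Therefore gamma(1) = -10.1276 (to 4 decimal places).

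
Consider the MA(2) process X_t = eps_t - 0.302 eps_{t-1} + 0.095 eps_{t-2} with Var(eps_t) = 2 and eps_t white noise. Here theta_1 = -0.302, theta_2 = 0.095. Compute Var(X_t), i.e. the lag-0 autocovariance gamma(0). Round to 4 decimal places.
\gamma(0) = 2.2005

For an MA(q) process X_t = eps_t + sum_i theta_i eps_{t-i} with
Var(eps_t) = sigma^2, the variance is
  gamma(0) = sigma^2 * (1 + sum_i theta_i^2).
  sum_i theta_i^2 = (-0.302)^2 + (0.095)^2 = 0.091204 + 0.009025 = 0.100229.
  gamma(0) = 2 * (1 + 0.100229) = 2 * 1.100229 = 2.200458, which rounds to 2.2005.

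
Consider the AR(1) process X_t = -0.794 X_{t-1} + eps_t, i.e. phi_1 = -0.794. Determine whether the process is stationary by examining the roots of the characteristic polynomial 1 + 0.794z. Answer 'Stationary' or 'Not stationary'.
\text{Stationary}

The AR(p) characteristic polynomial is P(z) = 1 + 0.794z.
Stationarity requires all roots to lie outside the unit circle, i.e. |z| > 1 for every root.
This is linear in z: 1 + (0.794) z = 0  =>  z = -1/(0.794) = -1.259446,  |z| = 1.259446.
Moduli of all roots: 1.2594.
All moduli strictly greater than 1? Yes.
Verdict: Stationary.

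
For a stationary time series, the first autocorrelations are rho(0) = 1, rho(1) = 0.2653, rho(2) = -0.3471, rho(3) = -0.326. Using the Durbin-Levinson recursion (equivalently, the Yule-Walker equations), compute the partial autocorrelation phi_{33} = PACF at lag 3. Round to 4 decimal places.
\phi_{33} = -0.0989

The PACF at lag k is phi_{kk}, the last component of the solution
to the Yule-Walker system G_k phi = r_k where
  (G_k)_{ij} = rho(|i - j|), (r_k)_i = rho(i), i,j = 1..k.
Equivalently, Durbin-Levinson gives phi_{kk} iteratively:
  phi_{11} = rho(1)
  phi_{kk} = [rho(k) - sum_{j=1..k-1} phi_{k-1,j} rho(k-j)]
            / [1 - sum_{j=1..k-1} phi_{k-1,j} rho(j)],
  phi_{k,j} = phi_{k-1,j} - phi_{kk} phi_{k-1,k-j},  j = 1..k-1.
Step k = 1:
  phi_11 = rho(1) = 0.2653.
Step k = 2:
  phi_22 = [rho(2) - phi_11 rho(1)] / [1 - phi_11 rho(1)] = [-0.3471 - (0.2653)(0.2653)] / [1 - (0.2653)(0.2653)]
         = -0.41748409 / 0.92961591 = -0.449093.
  Update: phi_21 = phi_11 - phi_22 phi_11 = 0.2653 - (-0.449093)(0.2653) = 0.384444.
Step k = 3:
  phi_33 = [rho(3) - phi_21 rho(2) - phi_22 rho(1)] / [1 - phi_21 rho(1) - phi_22 rho(2)]
    numerator   = -0.326 - (0.384444)(-0.3471) - (-0.449093)(0.2653) = -0.07341495
    denominator = 1 - (0.384444)(0.2653) - (-0.449093)(-0.3471) = 0.74212669
  phi_33 = -0.07341495 / 0.74212669 = -0.0989.
Therefore phi_{33} = -0.0989.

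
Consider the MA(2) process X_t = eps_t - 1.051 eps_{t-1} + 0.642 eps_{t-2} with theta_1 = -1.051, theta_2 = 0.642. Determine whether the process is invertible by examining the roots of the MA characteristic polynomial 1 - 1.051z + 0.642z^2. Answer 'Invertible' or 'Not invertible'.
\text{Invertible}

The MA(q) characteristic polynomial is P(z) = 1 - 1.051z + 0.642z^2.
Invertibility requires all roots to lie outside the unit circle, i.e. |z| > 1 for every root.
Set 1 + (-1.051) z + (0.642) z^2 = 0, i.e. a z^2 + b z + c = 0 with a = 0.642, b = -1.051, c = 1.
Discriminant D = b^2 - 4ac = (-1.051)^2 - 4*(0.642)*1 = 1.104601 - (2.568) = -1.463399.
D < 0, so the roots are the complex-conjugate pair z = (-b +/- i sqrt(-D)) / (2a) = 0.8185 +/- 0.9421i.
For a conjugate pair |z|^2 = z * conj(z) = (product of roots) = c/a = 1/(0.642) = 1.557632, so |z| = sqrt(1.557632) = 1.2481 for both roots.
Moduli of all roots: 1.2481, 1.2481.
All moduli strictly greater than 1? Yes.
Verdict: Invertible.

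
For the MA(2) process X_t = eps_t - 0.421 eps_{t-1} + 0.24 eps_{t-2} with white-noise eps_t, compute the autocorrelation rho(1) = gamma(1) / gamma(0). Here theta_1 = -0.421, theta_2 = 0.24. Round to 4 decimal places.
\rho(1) = -0.4228

For an MA(q) process with theta_0 = 1, the autocovariance is
  gamma(k) = sigma^2 * sum_{i=0..q-k} theta_i * theta_{i+k},
and rho(k) = gamma(k) / gamma(0). Sigma^2 cancels.
  numerator   = (1)*(-0.421) + (-0.421)*(0.24) = -0.52204.
  denominator = (1)^2 + (-0.421)^2 + (0.24)^2 = 1.234841.
  rho(1) = -0.52204 / 1.234841 = -0.4228.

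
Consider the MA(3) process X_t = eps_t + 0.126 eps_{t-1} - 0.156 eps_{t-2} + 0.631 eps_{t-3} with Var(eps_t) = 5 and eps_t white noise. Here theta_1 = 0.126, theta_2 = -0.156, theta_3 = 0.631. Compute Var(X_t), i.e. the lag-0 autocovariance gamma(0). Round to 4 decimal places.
\gamma(0) = 7.1919

For an MA(q) process X_t = eps_t + sum_i theta_i eps_{t-i} with
Var(eps_t) = sigma^2, the variance is
  gamma(0) = sigma^2 * (1 + sum_i theta_i^2).
  sum_i theta_i^2 = (0.126)^2 + (-0.156)^2 + (0.631)^2 = 0.015876 + 0.024336 + 0.398161 = 0.438373.
  gamma(0) = 5 * (1 + 0.438373) = 5 * 1.438373 = 7.191865, which rounds to 7.1919.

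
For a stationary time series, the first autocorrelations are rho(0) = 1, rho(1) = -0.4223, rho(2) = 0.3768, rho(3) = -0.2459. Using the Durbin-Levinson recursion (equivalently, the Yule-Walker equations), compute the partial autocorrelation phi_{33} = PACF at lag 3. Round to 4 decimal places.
\phi_{33} = -0.0300

The PACF at lag k is phi_{kk}, the last component of the solution
to the Yule-Walker system G_k phi = r_k where
  (G_k)_{ij} = rho(|i - j|), (r_k)_i = rho(i), i,j = 1..k.
Equivalently, Durbin-Levinson gives phi_{kk} iteratively:
  phi_{11} = rho(1)
  phi_{kk} = [rho(k) - sum_{j=1..k-1} phi_{k-1,j} rho(k-j)]
            / [1 - sum_{j=1..k-1} phi_{k-1,j} rho(j)],
  phi_{k,j} = phi_{k-1,j} - phi_{kk} phi_{k-1,k-j},  j = 1..k-1.
Step k = 1:
  phi_11 = rho(1) = -0.4223.
Step k = 2:
  phi_22 = [rho(2) - phi_11 rho(1)] / [1 - phi_11 rho(1)] = [0.3768 - (-0.4223)(-0.4223)] / [1 - (-0.4223)(-0.4223)]
         = 0.19846271 / 0.82166271 = 0.241538.
  Update: phi_21 = phi_11 - phi_22 phi_11 = -0.4223 - (0.241538)(-0.4223) = -0.320299.
Step k = 3:
  phi_33 = [rho(3) - phi_21 rho(2) - phi_22 rho(1)] / [1 - phi_21 rho(1) - phi_22 rho(2)]
    numerator   = -0.2459 - (-0.320299)(0.3768) - (0.241538)(-0.4223) = -0.02321005
    denominator = 1 - (-0.320299)(-0.4223) - (0.241538)(0.3768) = 0.77372644
  phi_33 = -0.02321005 / 0.77372644 = -0.03.
Therefore phi_{33} = -0.0300.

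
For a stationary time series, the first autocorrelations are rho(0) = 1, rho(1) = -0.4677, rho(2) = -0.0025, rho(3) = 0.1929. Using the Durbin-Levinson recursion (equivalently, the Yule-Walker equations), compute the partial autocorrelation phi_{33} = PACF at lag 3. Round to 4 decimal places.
\phi_{33} = 0.0820

The PACF at lag k is phi_{kk}, the last component of the solution
to the Yule-Walker system G_k phi = r_k where
  (G_k)_{ij} = rho(|i - j|), (r_k)_i = rho(i), i,j = 1..k.
Equivalently, Durbin-Levinson gives phi_{kk} iteratively:
  phi_{11} = rho(1)
  phi_{kk} = [rho(k) - sum_{j=1..k-1} phi_{k-1,j} rho(k-j)]
            / [1 - sum_{j=1..k-1} phi_{k-1,j} rho(j)],
  phi_{k,j} = phi_{k-1,j} - phi_{kk} phi_{k-1,k-j},  j = 1..k-1.
Step k = 1:
  phi_11 = rho(1) = -0.4677.
Step k = 2:
  phi_22 = [rho(2) - phi_11 rho(1)] / [1 - phi_11 rho(1)] = [-0.0025 - (-0.4677)(-0.4677)] / [1 - (-0.4677)(-0.4677)]
         = -0.22124329 / 0.78125671 = -0.283189.
  Update: phi_21 = phi_11 - phi_22 phi_11 = -0.4677 - (-0.283189)(-0.4677) = -0.600147.
Step k = 3:
  phi_33 = [rho(3) - phi_21 rho(2) - phi_22 rho(1)] / [1 - phi_21 rho(1) - phi_22 rho(2)]
    numerator   = 0.1929 - (-0.600147)(-0.0025) - (-0.283189)(-0.4677) = 0.05895215
    denominator = 1 - (-0.600147)(-0.4677) - (-0.283189)(-0.0025) = 0.71860305
  phi_33 = 0.05895215 / 0.71860305 = 0.082.
Therefore phi_{33} = 0.0820.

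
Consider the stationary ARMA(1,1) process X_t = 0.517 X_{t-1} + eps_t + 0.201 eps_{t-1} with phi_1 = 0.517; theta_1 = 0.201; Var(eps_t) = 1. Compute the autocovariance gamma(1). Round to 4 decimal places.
\gamma(1) = 1.0818

Multiply the model equation by X_{t-k} and take expectations. With theta_0 = psi_0 = 1 and psi_j the MA(infinity) weights, this gives
  gamma(k) - sum_i phi_i gamma(k-i) = c_k,
  c_k = sigma^2 * sum_{j=k..q} theta_j psi_{j-k}   (c_k = 0 for k > q),
using gamma(-m) = gamma(m).
psi-weights needed (psi_j = theta_j + sum_i phi_i psi_{j-i}):
  psi_1 = theta_1 + phi_1 = 0.201 + (0.517) = 0.718
Right-hand sides:
  c_0 = sigma^2 (1 + theta_1 psi_1) = 1 * (1 + (0.201)(0.718)) = 1 * 1.144318 = 1.144318
  c_1 = sigma^2 theta_1 = 1 * (0.201) = 0.201
  c_2 = 0
Equations for k = 0 and k = 1 (AR order 1):
  gamma(0) = phi_1 gamma(1) + c_0
  gamma(1) = phi_1 gamma(0) + c_1
Substituting the second into the first: gamma(0) (1 - phi_1^2) = c_0 + phi_1 c_1, so
  gamma(0) = (c_0 + phi_1 c_1) / (1 - phi_1^2) = (1.144318 + (0.517)(0.201)) / (1 - (0.517)^2) = 1.248235 / 0.732711 = 1.703584.
  gamma(1) = phi_1 gamma(0) + c_1 = (0.517)(1.703584) + (0.201) = 1.081753.
Therefore gamma(1) = 1.0818 (to 4 decimal places).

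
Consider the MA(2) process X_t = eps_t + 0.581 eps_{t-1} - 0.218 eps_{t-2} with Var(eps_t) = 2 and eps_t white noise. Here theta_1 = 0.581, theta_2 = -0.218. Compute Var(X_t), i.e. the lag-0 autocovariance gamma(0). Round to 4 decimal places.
\gamma(0) = 2.7702

For an MA(q) process X_t = eps_t + sum_i theta_i eps_{t-i} with
Var(eps_t) = sigma^2, the variance is
  gamma(0) = sigma^2 * (1 + sum_i theta_i^2).
  sum_i theta_i^2 = (0.581)^2 + (-0.218)^2 = 0.337561 + 0.047524 = 0.385085.
  gamma(0) = 2 * (1 + 0.385085) = 2 * 1.385085 = 2.77017, which rounds to 2.7702.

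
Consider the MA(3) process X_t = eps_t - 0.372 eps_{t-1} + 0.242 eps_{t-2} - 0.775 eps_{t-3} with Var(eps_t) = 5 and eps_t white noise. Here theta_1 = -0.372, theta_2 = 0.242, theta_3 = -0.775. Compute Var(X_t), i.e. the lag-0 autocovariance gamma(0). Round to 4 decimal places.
\gamma(0) = 8.9879

For an MA(q) process X_t = eps_t + sum_i theta_i eps_{t-i} with
Var(eps_t) = sigma^2, the variance is
  gamma(0) = sigma^2 * (1 + sum_i theta_i^2).
  sum_i theta_i^2 = (-0.372)^2 + (0.242)^2 + (-0.775)^2 = 0.138384 + 0.058564 + 0.600625 = 0.797573.
  gamma(0) = 5 * (1 + 0.797573) = 5 * 1.797573 = 8.987865, which rounds to 8.9879.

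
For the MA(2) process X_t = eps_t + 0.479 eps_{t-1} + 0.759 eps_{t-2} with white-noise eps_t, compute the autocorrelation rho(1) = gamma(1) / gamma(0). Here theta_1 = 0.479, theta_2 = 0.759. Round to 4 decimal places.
\rho(1) = 0.4667

For an MA(q) process with theta_0 = 1, the autocovariance is
  gamma(k) = sigma^2 * sum_{i=0..q-k} theta_i * theta_{i+k},
and rho(k) = gamma(k) / gamma(0). Sigma^2 cancels.
  numerator   = (1)*(0.479) + (0.479)*(0.759) = 0.842561.
  denominator = (1)^2 + (0.479)^2 + (0.759)^2 = 1.805522.
  rho(1) = 0.842561 / 1.805522 = 0.4667.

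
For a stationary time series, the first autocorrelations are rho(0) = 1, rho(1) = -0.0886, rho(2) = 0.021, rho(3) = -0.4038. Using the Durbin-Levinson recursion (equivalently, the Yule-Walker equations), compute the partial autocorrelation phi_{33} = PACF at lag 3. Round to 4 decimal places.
\phi_{33} = -0.4040

The PACF at lag k is phi_{kk}, the last component of the solution
to the Yule-Walker system G_k phi = r_k where
  (G_k)_{ij} = rho(|i - j|), (r_k)_i = rho(i), i,j = 1..k.
Equivalently, Durbin-Levinson gives phi_{kk} iteratively:
  phi_{11} = rho(1)
  phi_{kk} = [rho(k) - sum_{j=1..k-1} phi_{k-1,j} rho(k-j)]
            / [1 - sum_{j=1..k-1} phi_{k-1,j} rho(j)],
  phi_{k,j} = phi_{k-1,j} - phi_{kk} phi_{k-1,k-j},  j = 1..k-1.
Step k = 1:
  phi_11 = rho(1) = -0.0886.
Step k = 2:
  phi_22 = [rho(2) - phi_11 rho(1)] / [1 - phi_11 rho(1)] = [0.021 - (-0.0886)(-0.0886)] / [1 - (-0.0886)(-0.0886)]
         = 0.01315004 / 0.99215004 = 0.013254.
  Update: phi_21 = phi_11 - phi_22 phi_11 = -0.0886 - (0.013254)(-0.0886) = -0.087426.
Step k = 3:
  phi_33 = [rho(3) - phi_21 rho(2) - phi_22 rho(1)] / [1 - phi_21 rho(1) - phi_22 rho(2)]
    numerator   = -0.4038 - (-0.087426)(0.021) - (0.013254)(-0.0886) = -0.40078975
    denominator = 1 - (-0.087426)(-0.0886) - (0.013254)(0.021) = 0.99197575
  phi_33 = -0.40078975 / 0.99197575 = -0.404.
Therefore phi_{33} = -0.4040.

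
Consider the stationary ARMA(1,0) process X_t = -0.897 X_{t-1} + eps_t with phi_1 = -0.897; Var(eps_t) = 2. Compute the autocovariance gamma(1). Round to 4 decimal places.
\gamma(1) = -9.1816

Multiply the model equation by X_{t-k} and take expectations. With theta_0 = psi_0 = 1 and psi_j the MA(infinity) weights, this gives
  gamma(k) - sum_i phi_i gamma(k-i) = c_k,
  c_k = sigma^2 * sum_{j=k..q} theta_j psi_{j-k}   (c_k = 0 for k > q),
using gamma(-m) = gamma(m).
Pure AR (q = 0): c_0 = sigma^2 = 2, c_k = 0 for k >= 1.
Equations for k = 0 and k = 1 (AR order 1):
  gamma(0) = phi_1 gamma(1) + c_0
  gamma(1) = phi_1 gamma(0) + c_1
Substituting the second into the first: gamma(0) (1 - phi_1^2) = c_0 + phi_1 c_1, so
  gamma(0) = c_0 / (1 - phi_1^2) = 2 / (1 - (-0.897)^2) = 2 / 0.195391 = 10.235886.
  gamma(1) = phi_1 gamma(0) = (-0.897)(10.235886) = -9.18159.
Therefore gamma(1) = -9.1816 (to 4 decimal places).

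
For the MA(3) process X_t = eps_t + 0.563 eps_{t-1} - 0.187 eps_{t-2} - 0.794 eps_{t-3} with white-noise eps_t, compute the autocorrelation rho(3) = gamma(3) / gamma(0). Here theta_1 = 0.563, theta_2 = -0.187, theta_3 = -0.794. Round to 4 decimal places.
\rho(3) = -0.4005

For an MA(q) process with theta_0 = 1, the autocovariance is
  gamma(k) = sigma^2 * sum_{i=0..q-k} theta_i * theta_{i+k},
and rho(k) = gamma(k) / gamma(0). Sigma^2 cancels.
  numerator   = (1)*(-0.794) = -0.794.
  denominator = (1)^2 + (0.563)^2 + (-0.187)^2 + (-0.794)^2 = 1.982374.
  rho(3) = -0.794 / 1.982374 = -0.4005.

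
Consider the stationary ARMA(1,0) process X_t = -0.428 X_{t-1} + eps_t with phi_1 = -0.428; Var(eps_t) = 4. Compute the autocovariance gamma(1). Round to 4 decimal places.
\gamma(1) = -2.0959

Multiply the model equation by X_{t-k} and take expectations. With theta_0 = psi_0 = 1 and psi_j the MA(infinity) weights, this gives
  gamma(k) - sum_i phi_i gamma(k-i) = c_k,
  c_k = sigma^2 * sum_{j=k..q} theta_j psi_{j-k}   (c_k = 0 for k > q),
using gamma(-m) = gamma(m).
Pure AR (q = 0): c_0 = sigma^2 = 4, c_k = 0 for k >= 1.
Equations for k = 0 and k = 1 (AR order 1):
  gamma(0) = phi_1 gamma(1) + c_0
  gamma(1) = phi_1 gamma(0) + c_1
Substituting the second into the first: gamma(0) (1 - phi_1^2) = c_0 + phi_1 c_1, so
  gamma(0) = c_0 / (1 - phi_1^2) = 4 / (1 - (-0.428)^2) = 4 / 0.816816 = 4.897064.
  gamma(1) = phi_1 gamma(0) = (-0.428)(4.897064) = -2.095943.
Therefore gamma(1) = -2.0959 (to 4 decimal places).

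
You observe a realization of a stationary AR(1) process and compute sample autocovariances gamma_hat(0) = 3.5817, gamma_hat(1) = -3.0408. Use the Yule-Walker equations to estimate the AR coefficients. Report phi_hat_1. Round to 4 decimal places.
\hat\phi_{1} = -0.8490

The Yule-Walker equations for an AR(p) process read, in matrix form,
  Gamma_p phi = r_p,   with   (Gamma_p)_{ij} = gamma(|i - j|),
                       (r_p)_i = gamma(i),   i,j = 1..p.
Substitute the sample gammas (Toeplitz matrix and right-hand side of size 1):
  Gamma_p = [[3.5817]]
  r_p     = [-3.0408]
With p = 1 this is the single equation gamma(0) phi_1 = gamma(1):
  phi_hat_1 = gamma(1) / gamma(0) = -3.0408 / 3.5817 = -0.8490.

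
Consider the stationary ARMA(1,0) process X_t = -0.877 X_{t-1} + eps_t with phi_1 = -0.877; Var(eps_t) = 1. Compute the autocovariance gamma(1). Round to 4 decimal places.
\gamma(1) = -3.7987

Multiply the model equation by X_{t-k} and take expectations. With theta_0 = psi_0 = 1 and psi_j the MA(infinity) weights, this gives
  gamma(k) - sum_i phi_i gamma(k-i) = c_k,
  c_k = sigma^2 * sum_{j=k..q} theta_j psi_{j-k}   (c_k = 0 for k > q),
using gamma(-m) = gamma(m).
Pure AR (q = 0): c_0 = sigma^2 = 1, c_k = 0 for k >= 1.
Equations for k = 0 and k = 1 (AR order 1):
  gamma(0) = phi_1 gamma(1) + c_0
  gamma(1) = phi_1 gamma(0) + c_1
Substituting the second into the first: gamma(0) (1 - phi_1^2) = c_0 + phi_1 c_1, so
  gamma(0) = c_0 / (1 - phi_1^2) = 1 / (1 - (-0.877)^2) = 1 / 0.230871 = 4.331423.
  gamma(1) = phi_1 gamma(0) = (-0.877)(4.331423) = -3.798658.
Therefore gamma(1) = -3.7987 (to 4 decimal places).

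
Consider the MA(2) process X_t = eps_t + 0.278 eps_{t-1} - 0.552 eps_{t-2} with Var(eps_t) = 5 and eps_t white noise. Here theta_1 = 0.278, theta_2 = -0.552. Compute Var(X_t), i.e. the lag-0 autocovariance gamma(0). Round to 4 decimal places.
\gamma(0) = 6.9099

For an MA(q) process X_t = eps_t + sum_i theta_i eps_{t-i} with
Var(eps_t) = sigma^2, the variance is
  gamma(0) = sigma^2 * (1 + sum_i theta_i^2).
  sum_i theta_i^2 = (0.278)^2 + (-0.552)^2 = 0.077284 + 0.304704 = 0.381988.
  gamma(0) = 5 * (1 + 0.381988) = 5 * 1.381988 = 6.90994, which rounds to 6.9099.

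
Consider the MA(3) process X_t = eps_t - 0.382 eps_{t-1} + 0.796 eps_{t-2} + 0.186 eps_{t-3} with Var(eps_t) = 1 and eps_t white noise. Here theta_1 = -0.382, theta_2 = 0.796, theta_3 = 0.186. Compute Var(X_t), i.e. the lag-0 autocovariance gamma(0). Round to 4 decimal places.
\gamma(0) = 1.8141

For an MA(q) process X_t = eps_t + sum_i theta_i eps_{t-i} with
Var(eps_t) = sigma^2, the variance is
  gamma(0) = sigma^2 * (1 + sum_i theta_i^2).
  sum_i theta_i^2 = (-0.382)^2 + (0.796)^2 + (0.186)^2 = 0.145924 + 0.633616 + 0.034596 = 0.814136.
  gamma(0) = 1 * (1 + 0.814136) = 1 * 1.814136 = 1.814136, which rounds to 1.8141.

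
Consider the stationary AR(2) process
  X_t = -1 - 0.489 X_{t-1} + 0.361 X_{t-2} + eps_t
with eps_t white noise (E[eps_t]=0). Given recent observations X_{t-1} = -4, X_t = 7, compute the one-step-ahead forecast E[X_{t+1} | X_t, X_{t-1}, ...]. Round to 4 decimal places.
E[X_{t+1} \mid \mathcal F_t] = -5.8670

For an AR(p) model X_t = c + sum_i phi_i X_{t-i} + eps_t, the
one-step-ahead conditional mean is
  E[X_{t+1} | X_t, ...] = c + sum_i phi_i X_{t+1-i}.
Substitute known values:
  E[X_{t+1} | ...] = -1 + (-0.489) * (7) + (0.361) * (-4)
                   = -5.8670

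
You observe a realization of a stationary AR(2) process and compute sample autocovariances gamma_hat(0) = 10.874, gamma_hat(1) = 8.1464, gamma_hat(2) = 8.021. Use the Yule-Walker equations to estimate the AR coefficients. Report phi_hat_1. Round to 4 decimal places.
\hat\phi_{1} = 0.4480

The Yule-Walker equations for an AR(p) process read, in matrix form,
  Gamma_p phi = r_p,   with   (Gamma_p)_{ij} = gamma(|i - j|),
                       (r_p)_i = gamma(i),   i,j = 1..p.
Substitute the sample gammas (Toeplitz matrix and right-hand side of size 2):
  Gamma_p = [[10.874, 8.1464], [8.1464, 10.874]]
  r_p     = [8.1464, 8.021]
Written out:
  10.874 phi_1 + 8.1464 phi_2 = 8.1464
  8.1464 phi_1 + 10.874 phi_2 = 8.021
Solve by Cramer's rule:
  det = gamma(0)^2 - gamma(1)^2 = (10.874)^2 - (8.1464)^2 = 118.243876 - 66.36383296 = 51.88004304
  phi_hat_1 = [gamma(1) gamma(0) - gamma(1) gamma(2)] / det = [(8.1464)(10.874) - (8.1464)(8.021)] / 51.88004304 = 23.2416792 / 51.88004304 = 0.448
  phi_hat_2 = [gamma(0) gamma(2) - gamma(1)^2] / det = [(10.874)(8.021) - (8.1464)^2] / 51.88004304 = 20.85652104 / 51.88004304 = 0.402
So phi_hat = [0.4480, 0.4020].
Therefore phi_hat_1 = 0.4480.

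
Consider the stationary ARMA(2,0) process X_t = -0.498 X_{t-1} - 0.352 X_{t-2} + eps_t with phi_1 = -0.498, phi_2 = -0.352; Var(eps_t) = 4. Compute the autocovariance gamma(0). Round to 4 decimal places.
\gamma(0) = 5.2824

Multiply the model equation by X_{t-k} and take expectations. With theta_0 = psi_0 = 1 and psi_j the MA(infinity) weights, this gives
  gamma(k) - sum_i phi_i gamma(k-i) = c_k,
  c_k = sigma^2 * sum_{j=k..q} theta_j psi_{j-k}   (c_k = 0 for k > q),
using gamma(-m) = gamma(m).
Pure AR (q = 0): c_0 = sigma^2 = 4, c_k = 0 for k >= 1.
Equations for k = 0, 1, 2 (AR order 2, c_2 = 0):
  (E0) gamma(0) = phi_1 gamma(1) + phi_2 gamma(2) + c_0
  (E1) gamma(1) = phi_1 gamma(0) + phi_2 gamma(1) + c_1
  (E2) gamma(2) = phi_1 gamma(1) + phi_2 gamma(0)
From (E1): gamma(1) = A gamma(0) + B with
  A = phi_1 / (1 - phi_2) = -0.498 / 1.352 = -0.368343,   B = c_1 / (1 - phi_2) = 0 / 1.352 = 0.
Insert (E2) into (E0): gamma(0) (1 - phi_2^2) = phi_1 (1 + phi_2) gamma(1) + c_0.
  phi_1 (1 + phi_2) = (-0.498)(0.648) = -0.322704,   1 - phi_2^2 = 0.876096.
Replace gamma(1) by A gamma(0) + B and collect gamma(0):
  gamma(0) [0.876096 - (-0.322704)(-0.368343)] = c_0 = 4
  gamma(0) * 0.75723 = 4
  gamma(0) = 4 / 0.75723 = 5.28241.
Therefore gamma(0) = 5.2824 (to 4 decimal places).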